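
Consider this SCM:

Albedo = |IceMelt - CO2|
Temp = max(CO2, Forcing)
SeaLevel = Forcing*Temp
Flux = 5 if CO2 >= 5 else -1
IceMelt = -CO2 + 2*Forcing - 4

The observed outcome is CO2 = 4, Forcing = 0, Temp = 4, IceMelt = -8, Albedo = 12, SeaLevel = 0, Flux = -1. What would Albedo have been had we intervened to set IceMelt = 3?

1

Intervening sets IceMelt = 3 and removes its equation (IceMelt = -CO2 + 2*Forcing - 4).
Albedo = |IceMelt - CO2|  [with IceMelt=3, CO2=4]  = 1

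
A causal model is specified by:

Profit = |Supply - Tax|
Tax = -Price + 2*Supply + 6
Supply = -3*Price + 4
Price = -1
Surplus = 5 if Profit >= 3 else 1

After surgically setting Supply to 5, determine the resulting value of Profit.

12

Under do(Supply=5), the mechanism Supply = -3*Price + 4 is discarded; Supply is fixed at 5.
Tax = -Price + 2*Supply + 6  [with Price=-1, Supply=5]  = 17
Profit = |Supply - Tax|  [with Supply=5, Tax=17]  = 12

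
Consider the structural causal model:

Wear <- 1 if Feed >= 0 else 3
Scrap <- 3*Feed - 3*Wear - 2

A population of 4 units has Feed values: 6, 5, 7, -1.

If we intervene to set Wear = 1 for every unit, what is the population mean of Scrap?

7.75

do(Wear=1) breaks Wear's dependence on Feed. With Wear=1 fixed, Scrap across the units is 13, 10, 16, -8, mean 7.75.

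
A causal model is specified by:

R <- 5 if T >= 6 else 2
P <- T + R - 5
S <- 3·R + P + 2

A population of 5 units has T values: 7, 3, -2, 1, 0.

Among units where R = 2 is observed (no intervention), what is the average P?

Conditioning on R=2 selects the 4 unit(s) with T ∈ {3, -2, 1, 0}. Their P values: 0, -5, -2, -3. Mean = -2.5.

-2.5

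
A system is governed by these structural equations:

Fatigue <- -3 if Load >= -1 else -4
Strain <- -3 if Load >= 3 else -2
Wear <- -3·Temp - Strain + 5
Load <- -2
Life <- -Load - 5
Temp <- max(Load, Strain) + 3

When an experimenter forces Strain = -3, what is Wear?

Under do(Strain=-3), the mechanism Strain <- -3 if Load >= 3 else -2 is discarded; Strain is fixed at -3.
Temp = max(Load, Strain) + 3  [with Load=-2, Strain=-3]  = 1
Wear = -3·Temp - Strain + 5  [with Temp=1, Strain=-3]  = 5

5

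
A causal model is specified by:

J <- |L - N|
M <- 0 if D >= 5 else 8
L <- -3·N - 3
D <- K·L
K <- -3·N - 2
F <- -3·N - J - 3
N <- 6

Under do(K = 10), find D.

-210

Under do(K=10), the mechanism K <- -3·N - 2 is discarded; K is fixed at 10.
L = -3·N - 3  [with N=6]  = -21
D = K·L  [with K=10, L=-21]  = -210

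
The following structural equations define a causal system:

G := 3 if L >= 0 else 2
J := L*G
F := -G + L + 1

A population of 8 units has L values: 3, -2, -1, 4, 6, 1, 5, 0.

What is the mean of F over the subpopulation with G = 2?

-2.5

Conditioning on G=2 selects the 2 unit(s) with L ∈ {-2, -1}. Their F values: -3, -2. Mean = -2.5.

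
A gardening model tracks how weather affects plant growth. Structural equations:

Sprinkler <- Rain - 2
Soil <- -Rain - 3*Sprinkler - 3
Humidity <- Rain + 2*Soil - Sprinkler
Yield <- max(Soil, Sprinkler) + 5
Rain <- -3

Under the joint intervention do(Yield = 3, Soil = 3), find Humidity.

Under do(Yield = 3, Soil = 3), each intervened variable's structural equation is replaced by its fixed value.
Sprinkler = Rain - 2  [with Rain=-3]  = -5
Humidity = Rain + 2*Soil - Sprinkler  [with Rain=-3, Soil=3, Sprinkler=-5]  = 8

8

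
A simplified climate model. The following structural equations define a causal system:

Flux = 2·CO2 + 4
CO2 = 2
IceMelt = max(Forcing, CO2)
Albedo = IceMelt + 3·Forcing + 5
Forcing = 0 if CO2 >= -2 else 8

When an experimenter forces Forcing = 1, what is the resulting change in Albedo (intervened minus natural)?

3

Under do(Forcing=1), the mechanism Forcing = 0 if CO2 >= -2 else 8 is discarded; Forcing is fixed at 1.
IceMelt = max(Forcing, CO2)  [with Forcing=1, CO2=2]  = 2
Albedo = IceMelt + 3·Forcing + 5  [with IceMelt=2, Forcing=1]  = 10
Without intervention: Forcing = 0 if CO2 >= -2 else 8  [with CO2=2]  = 0; IceMelt = max(Forcing, CO2)  [with Forcing=0, CO2=2]  = 2; Albedo = IceMelt + 3·Forcing + 5  [with IceMelt=2, Forcing=0]  = 7.
Change = 10 − 7 = 3.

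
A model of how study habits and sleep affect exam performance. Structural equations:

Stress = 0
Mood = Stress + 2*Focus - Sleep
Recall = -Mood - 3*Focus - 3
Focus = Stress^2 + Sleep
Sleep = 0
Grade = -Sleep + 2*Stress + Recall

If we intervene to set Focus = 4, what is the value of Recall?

do(Focus=4) replaces the equation Focus = Stress^2 + Sleep with the constant Focus = 4.
Mood = Stress + 2*Focus - Sleep  [with Stress=0, Focus=4, Sleep=0]  = 8
Recall = -Mood - 3*Focus - 3  [with Mood=8, Focus=4]  = -23

-23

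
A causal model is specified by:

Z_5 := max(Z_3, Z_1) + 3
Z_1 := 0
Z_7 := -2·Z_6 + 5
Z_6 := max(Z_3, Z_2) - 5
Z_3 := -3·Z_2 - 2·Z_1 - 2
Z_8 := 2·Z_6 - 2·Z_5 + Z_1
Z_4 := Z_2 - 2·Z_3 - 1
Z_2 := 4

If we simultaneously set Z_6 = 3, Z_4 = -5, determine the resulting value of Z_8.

0

Under do(Z_6 = 3, Z_4 = -5), each intervened variable's structural equation is replaced by its fixed value.
Z_3 = -3·Z_2 - 2·Z_1 - 2  [with Z_2=4, Z_1=0]  = -14
Z_5 = max(Z_3, Z_1) + 3  [with Z_3=-14, Z_1=0]  = 3
Z_8 = 2·Z_6 - 2·Z_5 + Z_1  [with Z_6=3, Z_5=3, Z_1=0]  = 0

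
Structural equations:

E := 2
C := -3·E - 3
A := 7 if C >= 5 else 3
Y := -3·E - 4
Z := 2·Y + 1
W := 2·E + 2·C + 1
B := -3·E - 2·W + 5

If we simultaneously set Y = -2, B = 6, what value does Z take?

-3

Setting Y = -2, B = 6 by intervention discards those variables' equations.
Z = 2·Y + 1  [with Y=-2]  = -3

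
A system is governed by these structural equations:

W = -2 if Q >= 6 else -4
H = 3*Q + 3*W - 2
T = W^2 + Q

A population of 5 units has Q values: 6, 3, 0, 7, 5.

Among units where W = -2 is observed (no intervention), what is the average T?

10.5

Observing W=-2 restricts to units where W's equation naturally yields -2: Q ∈ {6, 7}. In that subpopulation T = 10, 11, mean 10.5.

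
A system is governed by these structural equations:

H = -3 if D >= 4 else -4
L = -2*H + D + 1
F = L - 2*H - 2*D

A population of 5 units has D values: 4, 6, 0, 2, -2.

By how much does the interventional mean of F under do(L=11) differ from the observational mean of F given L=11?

2.2

Every unit gets L=11 under the intervention. F values become 9, 5, 19, 15, 23; E[F|do(L=11)] = 14.2.
Conditioning on L=11 selects the 2 unit(s) with D ∈ {4, 2}. Their F values: 9, 15. Mean = 12.
Difference = 14.2 − 12 = 2.2.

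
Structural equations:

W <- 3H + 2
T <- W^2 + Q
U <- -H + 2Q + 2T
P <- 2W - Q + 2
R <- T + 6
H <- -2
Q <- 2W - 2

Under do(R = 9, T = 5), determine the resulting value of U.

Setting R = 9, T = 5 by intervention discards those variables' equations.
W = 3H + 2  [with H=-2]  = -4
Q = 2W - 2  [with W=-4]  = -10
U = -H + 2Q + 2T  [with H=-2, Q=-10, T=5]  = -8

-8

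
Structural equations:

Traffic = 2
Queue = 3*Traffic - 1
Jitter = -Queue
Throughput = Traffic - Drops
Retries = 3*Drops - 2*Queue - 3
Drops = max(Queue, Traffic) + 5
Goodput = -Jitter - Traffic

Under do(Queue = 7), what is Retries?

Under do(Queue=7), the mechanism Queue = 3*Traffic - 1 is discarded; Queue is fixed at 7.
Drops = max(Queue, Traffic) + 5  [with Queue=7, Traffic=2]  = 12
Retries = 3*Drops - 2*Queue - 3  [with Drops=12, Queue=7]  = 19

19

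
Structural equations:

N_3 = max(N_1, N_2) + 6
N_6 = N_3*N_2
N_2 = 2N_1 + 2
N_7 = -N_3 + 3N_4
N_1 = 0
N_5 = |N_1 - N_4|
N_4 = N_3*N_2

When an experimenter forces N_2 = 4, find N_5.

do(N_2=4) replaces the equation N_2 = 2N_1 + 2 with the constant N_2 = 4.
N_3 = max(N_1, N_2) + 6  [with N_1=0, N_2=4]  = 10
N_4 = N_3*N_2  [with N_3=10, N_2=4]  = 40
N_5 = |N_1 - N_4|  [with N_1=0, N_4=40]  = 40

40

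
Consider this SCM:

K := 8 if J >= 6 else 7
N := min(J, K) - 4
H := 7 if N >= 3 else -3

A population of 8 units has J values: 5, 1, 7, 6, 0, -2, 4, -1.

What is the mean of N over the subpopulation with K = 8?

2.5

Observing K=8 restricts to units where K's equation naturally yields 8: J ∈ {7, 6}. In that subpopulation N = 3, 2, mean 2.5.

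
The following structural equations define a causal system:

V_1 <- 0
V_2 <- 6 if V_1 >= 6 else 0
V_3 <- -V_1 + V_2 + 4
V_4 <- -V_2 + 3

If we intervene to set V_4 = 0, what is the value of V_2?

0

The intervention breaks the incoming arrows to V_4: V_4 <- -V_2 + 3 no longer applies, and V_4 = 0.
Since V_2 is not a descendant of the intervened variable, it is unaffected.
V_2 = 6 if V_1 >= 6 else 0  [with V_1=0]  = 0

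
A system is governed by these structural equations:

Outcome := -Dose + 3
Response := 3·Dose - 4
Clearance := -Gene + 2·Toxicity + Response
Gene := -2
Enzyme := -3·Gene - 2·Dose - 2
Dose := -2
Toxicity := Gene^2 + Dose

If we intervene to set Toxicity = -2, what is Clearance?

The intervention breaks the incoming arrows to Toxicity: Toxicity := Gene^2 + Dose no longer applies, and Toxicity = -2.
Response = 3·Dose - 4  [with Dose=-2]  = -10
Clearance = -Gene + 2·Toxicity + Response  [with Gene=-2, Toxicity=-2, Response=-10]  = -12

-12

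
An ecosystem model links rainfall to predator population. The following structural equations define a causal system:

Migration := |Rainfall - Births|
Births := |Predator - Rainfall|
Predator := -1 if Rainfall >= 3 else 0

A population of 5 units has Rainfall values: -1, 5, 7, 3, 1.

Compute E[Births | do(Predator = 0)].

3.4

Every unit gets Predator=0 under the intervention. Births values become 1, 5, 7, 3, 1; E[Births|do(Predator=0)] = 3.4.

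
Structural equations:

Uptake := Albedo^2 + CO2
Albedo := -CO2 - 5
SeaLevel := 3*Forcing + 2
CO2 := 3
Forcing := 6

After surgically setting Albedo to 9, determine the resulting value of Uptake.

do(Albedo=9) replaces the equation Albedo := -CO2 - 5 with the constant Albedo = 9.
Uptake = Albedo^2 + CO2  [with Albedo=9, CO2=3]  = 84

84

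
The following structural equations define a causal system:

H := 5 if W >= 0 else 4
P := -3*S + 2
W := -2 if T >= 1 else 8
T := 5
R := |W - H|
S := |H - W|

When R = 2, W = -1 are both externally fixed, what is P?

The joint intervention fixes R = 2, W = -1, removing each variable's own equation.
H = 5 if W >= 0 else 4  [with W=-1]  = 4
S = |H - W|  [with H=4, W=-1]  = 5
P = -3*S + 2  [with S=5]  = -13

-13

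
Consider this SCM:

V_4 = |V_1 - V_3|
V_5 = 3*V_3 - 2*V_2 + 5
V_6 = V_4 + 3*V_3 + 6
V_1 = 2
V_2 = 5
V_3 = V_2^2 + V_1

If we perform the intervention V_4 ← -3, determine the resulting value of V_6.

84

Under do(V_4=-3), the mechanism V_4 = |V_1 - V_3| is discarded; V_4 is fixed at -3.
V_3 = V_2^2 + V_1  [with V_2=5, V_1=2]  = 27
V_6 = V_4 + 3*V_3 + 6  [with V_4=-3, V_3=27]  = 84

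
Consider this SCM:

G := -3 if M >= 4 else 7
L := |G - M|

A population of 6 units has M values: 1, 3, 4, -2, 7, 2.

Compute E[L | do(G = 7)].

4.5

do(G=7) breaks G's dependence on M. With G=7 fixed, L across the units is 6, 4, 3, 9, 0, 5, mean 4.5.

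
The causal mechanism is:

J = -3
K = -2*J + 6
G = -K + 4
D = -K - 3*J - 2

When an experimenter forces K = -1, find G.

The intervention breaks the incoming arrows to K: K = -2*J + 6 no longer applies, and K = -1.
G = -K + 4  [with K=-1]  = 5

5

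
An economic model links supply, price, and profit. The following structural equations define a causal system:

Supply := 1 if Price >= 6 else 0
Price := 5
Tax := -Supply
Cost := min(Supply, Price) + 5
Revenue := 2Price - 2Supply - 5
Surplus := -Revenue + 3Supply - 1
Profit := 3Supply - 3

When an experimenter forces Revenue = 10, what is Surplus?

-11

The intervention breaks the incoming arrows to Revenue: Revenue := 2Price - 2Supply - 5 no longer applies, and Revenue = 10.
Supply = 1 if Price >= 6 else 0  [with Price=5]  = 0
Surplus = -Revenue + 3Supply - 1  [with Revenue=10, Supply=0]  = -11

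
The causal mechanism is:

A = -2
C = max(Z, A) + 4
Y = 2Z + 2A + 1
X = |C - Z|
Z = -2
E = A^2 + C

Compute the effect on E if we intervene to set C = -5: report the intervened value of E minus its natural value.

Under do(C=-5), the mechanism C = max(Z, A) + 4 is discarded; C is fixed at -5.
E = A^2 + C  [with A=-2, C=-5]  = -1
Without intervention: C = max(Z, A) + 4  [with Z=-2, A=-2]  = 2; E = A^2 + C  [with A=-2, C=2]  = 6.
Change = -1 − 6 = -7.

-7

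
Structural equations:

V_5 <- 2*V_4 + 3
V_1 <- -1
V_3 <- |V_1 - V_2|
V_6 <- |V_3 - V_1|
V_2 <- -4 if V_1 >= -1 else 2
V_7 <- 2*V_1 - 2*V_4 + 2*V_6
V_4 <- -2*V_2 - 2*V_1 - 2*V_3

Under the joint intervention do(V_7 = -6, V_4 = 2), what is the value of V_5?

Under do(V_7 = -6, V_4 = 2), each intervened variable's structural equation is replaced by its fixed value.
V_5 = 2*V_4 + 3  [with V_4=2]  = 7

7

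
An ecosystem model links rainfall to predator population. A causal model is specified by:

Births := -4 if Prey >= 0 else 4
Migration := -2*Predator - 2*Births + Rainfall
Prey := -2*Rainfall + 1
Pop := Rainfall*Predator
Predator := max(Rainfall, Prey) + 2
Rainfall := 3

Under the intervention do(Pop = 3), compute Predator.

5

do(Pop=3) replaces the equation Pop := Rainfall*Predator with the constant Pop = 3.
Predator is not downstream of the intervention, so its value is determined by the original equations.
Prey = -2*Rainfall + 1  [with Rainfall=3]  = -5
Predator = max(Rainfall, Prey) + 2  [with Rainfall=3, Prey=-5]  = 5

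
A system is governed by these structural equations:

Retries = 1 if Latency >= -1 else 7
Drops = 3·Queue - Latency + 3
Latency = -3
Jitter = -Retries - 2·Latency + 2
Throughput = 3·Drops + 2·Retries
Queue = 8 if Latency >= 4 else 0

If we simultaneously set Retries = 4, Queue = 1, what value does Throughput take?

35

The joint intervention fixes Retries = 4, Queue = 1, removing each variable's own equation.
Drops = 3·Queue - Latency + 3  [with Queue=1, Latency=-3]  = 9
Throughput = 3·Drops + 2·Retries  [with Drops=9, Retries=4]  = 35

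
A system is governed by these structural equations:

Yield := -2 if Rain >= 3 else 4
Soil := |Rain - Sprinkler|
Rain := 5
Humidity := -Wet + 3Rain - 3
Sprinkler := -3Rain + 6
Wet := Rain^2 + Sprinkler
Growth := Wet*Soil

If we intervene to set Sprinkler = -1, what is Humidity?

Under do(Sprinkler=-1), the mechanism Sprinkler := -3Rain + 6 is discarded; Sprinkler is fixed at -1.
Wet = Rain^2 + Sprinkler  [with Rain=5, Sprinkler=-1]  = 24
Humidity = -Wet + 3Rain - 3  [with Wet=24, Rain=5]  = -12

-12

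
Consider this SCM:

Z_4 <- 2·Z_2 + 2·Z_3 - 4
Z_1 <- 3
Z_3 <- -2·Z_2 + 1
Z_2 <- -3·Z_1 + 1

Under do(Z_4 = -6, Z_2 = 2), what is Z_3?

Setting Z_4 = -6, Z_2 = 2 by intervention discards those variables' equations.
Z_3 = -2·Z_2 + 1  [with Z_2=2]  = -3

-3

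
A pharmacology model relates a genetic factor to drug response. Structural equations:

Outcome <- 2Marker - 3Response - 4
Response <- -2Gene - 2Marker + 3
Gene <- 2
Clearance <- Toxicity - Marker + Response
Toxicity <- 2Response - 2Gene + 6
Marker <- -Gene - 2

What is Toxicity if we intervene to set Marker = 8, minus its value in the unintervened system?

Under do(Marker=8), the mechanism Marker <- -Gene - 2 is discarded; Marker is fixed at 8.
Response = -2Gene - 2Marker + 3  [with Gene=2, Marker=8]  = -17
Toxicity = 2Response - 2Gene + 6  [with Response=-17, Gene=2]  = -32
Without intervention: Marker = -Gene - 2  [with Gene=2]  = -4; Response = -2Gene - 2Marker + 3  [with Gene=2, Marker=-4]  = 7; Toxicity = 2Response - 2Gene + 6  [with Response=7, Gene=2]  = 16.
Change = -32 − 16 = -48.

-48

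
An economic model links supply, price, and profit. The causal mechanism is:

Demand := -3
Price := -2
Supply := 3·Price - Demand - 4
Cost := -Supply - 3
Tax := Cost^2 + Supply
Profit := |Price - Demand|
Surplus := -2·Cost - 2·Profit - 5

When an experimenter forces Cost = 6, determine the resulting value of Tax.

Intervening sets Cost = 6 and removes its equation (Cost := -Supply - 3).
Supply = 3·Price - Demand - 4  [with Price=-2, Demand=-3]  = -7
Tax = Cost^2 + Supply  [with Cost=6, Supply=-7]  = 29

29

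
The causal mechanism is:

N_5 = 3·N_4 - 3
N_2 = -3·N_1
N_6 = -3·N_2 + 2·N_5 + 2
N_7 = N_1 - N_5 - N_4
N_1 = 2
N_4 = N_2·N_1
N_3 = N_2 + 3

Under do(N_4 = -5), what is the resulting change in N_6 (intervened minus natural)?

42

Under do(N_4=-5), the mechanism N_4 = N_2·N_1 is discarded; N_4 is fixed at -5.
N_2 = -3·N_1  [with N_1=2]  = -6
N_5 = 3·N_4 - 3  [with N_4=-5]  = -18
N_6 = -3·N_2 + 2·N_5 + 2  [with N_2=-6, N_5=-18]  = -16
Without intervention: N_2 = -3·N_1  [with N_1=2]  = -6; N_4 = N_2·N_1  [with N_2=-6, N_1=2]  = -12; N_5 = 3·N_4 - 3  [with N_4=-12]  = -39; N_6 = -3·N_2 + 2·N_5 + 2  [with N_2=-6, N_5=-39]  = -58.
Change = -16 − (-58) = 42.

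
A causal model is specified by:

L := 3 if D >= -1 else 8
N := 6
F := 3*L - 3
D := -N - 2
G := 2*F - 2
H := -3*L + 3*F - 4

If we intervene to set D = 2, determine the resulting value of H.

Under do(D=2), the mechanism D := -N - 2 is discarded; D is fixed at 2.
L = 3 if D >= -1 else 8  [with D=2]  = 3
F = 3*L - 3  [with L=3]  = 6
H = -3*L + 3*F - 4  [with L=3, F=6]  = 5

5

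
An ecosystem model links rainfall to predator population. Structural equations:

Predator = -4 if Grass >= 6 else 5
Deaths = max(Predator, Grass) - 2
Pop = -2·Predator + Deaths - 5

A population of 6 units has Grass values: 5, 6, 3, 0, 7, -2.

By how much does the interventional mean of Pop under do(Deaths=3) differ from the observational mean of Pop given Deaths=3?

Under do(Deaths=3), Deaths's equation is replaced by Deaths=3 for every unit. Per-unit Pop: -12, 6, -12, -12, 6, -12. Mean = -6.
Conditioning on Deaths=3 selects the 4 unit(s) with Grass ∈ {5, 3, 0, -2}. Their Pop values: -12, -12, -12, -12. Mean = -12.
Difference = -6 − (-12) = 6.

6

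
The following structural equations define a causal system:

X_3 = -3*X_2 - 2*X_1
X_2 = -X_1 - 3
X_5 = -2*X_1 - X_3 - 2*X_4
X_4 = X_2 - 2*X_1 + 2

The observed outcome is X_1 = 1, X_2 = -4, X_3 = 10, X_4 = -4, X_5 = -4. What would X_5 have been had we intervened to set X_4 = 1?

-14

Intervening sets X_4 = 1 and removes its equation (X_4 = X_2 - 2*X_1 + 2).
X_2 = -X_1 - 3  [with X_1=1]  = -4
X_3 = -3*X_2 - 2*X_1  [with X_2=-4, X_1=1]  = 10
X_5 = -2*X_1 - X_3 - 2*X_4  [with X_1=1, X_3=10, X_4=1]  = -14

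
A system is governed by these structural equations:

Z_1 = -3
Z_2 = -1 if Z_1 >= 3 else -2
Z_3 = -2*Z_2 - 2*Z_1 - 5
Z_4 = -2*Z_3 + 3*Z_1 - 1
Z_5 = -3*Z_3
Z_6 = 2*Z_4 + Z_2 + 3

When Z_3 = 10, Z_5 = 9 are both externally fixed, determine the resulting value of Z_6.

-59

Setting Z_3 = 10, Z_5 = 9 by intervention discards those variables' equations.
Z_2 = -1 if Z_1 >= 3 else -2  [with Z_1=-3]  = -2
Z_4 = -2*Z_3 + 3*Z_1 - 1  [with Z_3=10, Z_1=-3]  = -30
Z_6 = 2*Z_4 + Z_2 + 3  [with Z_4=-30, Z_2=-2]  = -59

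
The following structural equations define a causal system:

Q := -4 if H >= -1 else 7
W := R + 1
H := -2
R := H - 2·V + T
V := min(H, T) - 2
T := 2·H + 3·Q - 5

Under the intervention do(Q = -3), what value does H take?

-2

Under do(Q=-3), the mechanism Q := -4 if H >= -1 else 7 is discarded; Q is fixed at -3.
H is not downstream of the intervention, so its value is determined by the original equations.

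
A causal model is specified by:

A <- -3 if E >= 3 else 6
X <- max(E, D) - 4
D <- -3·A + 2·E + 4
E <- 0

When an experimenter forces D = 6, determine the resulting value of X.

The intervention breaks the incoming arrows to D: D <- -3·A + 2·E + 4 no longer applies, and D = 6.
X = max(E, D) - 4  [with E=0, D=6]  = 2

2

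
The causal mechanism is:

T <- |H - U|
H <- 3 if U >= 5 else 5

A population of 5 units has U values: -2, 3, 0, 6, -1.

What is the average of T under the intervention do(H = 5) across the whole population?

do(H=5) breaks H's dependence on U. With H=5 fixed, T across the units is 7, 2, 5, 1, 6, mean 4.2.

4.2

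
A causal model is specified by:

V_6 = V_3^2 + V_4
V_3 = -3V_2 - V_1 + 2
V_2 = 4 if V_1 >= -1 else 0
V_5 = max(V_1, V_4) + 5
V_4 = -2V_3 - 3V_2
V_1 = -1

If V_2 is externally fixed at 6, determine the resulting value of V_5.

17

do(V_2=6) replaces the equation V_2 = 4 if V_1 >= -1 else 0 with the constant V_2 = 6.
V_3 = -3V_2 - V_1 + 2  [with V_2=6, V_1=-1]  = -15
V_4 = -2V_3 - 3V_2  [with V_3=-15, V_2=6]  = 12
V_5 = max(V_1, V_4) + 5  [with V_1=-1, V_4=12]  = 17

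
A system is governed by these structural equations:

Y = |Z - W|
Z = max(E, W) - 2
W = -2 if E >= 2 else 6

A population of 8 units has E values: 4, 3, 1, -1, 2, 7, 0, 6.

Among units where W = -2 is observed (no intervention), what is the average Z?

2.4

Observing W=-2 restricts to units where W's equation naturally yields -2: E ∈ {4, 3, 2, 7, 6}. In that subpopulation Z = 2, 1, 0, 5, 4, mean 2.4.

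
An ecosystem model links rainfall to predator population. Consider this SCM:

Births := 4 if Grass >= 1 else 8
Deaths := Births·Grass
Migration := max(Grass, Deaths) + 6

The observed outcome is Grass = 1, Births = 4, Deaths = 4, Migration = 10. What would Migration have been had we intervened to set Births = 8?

14

Under do(Births=8), the mechanism Births := 4 if Grass >= 1 else 8 is discarded; Births is fixed at 8.
Deaths = Births·Grass  [with Births=8, Grass=1]  = 8
Migration = max(Grass, Deaths) + 6  [with Grass=1, Deaths=8]  = 14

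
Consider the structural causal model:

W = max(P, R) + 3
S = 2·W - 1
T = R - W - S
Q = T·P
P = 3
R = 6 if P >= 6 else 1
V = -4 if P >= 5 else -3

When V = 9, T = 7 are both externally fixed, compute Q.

21

Setting V = 9, T = 7 by intervention discards those variables' equations.
Q = T·P  [with T=7, P=3]  = 21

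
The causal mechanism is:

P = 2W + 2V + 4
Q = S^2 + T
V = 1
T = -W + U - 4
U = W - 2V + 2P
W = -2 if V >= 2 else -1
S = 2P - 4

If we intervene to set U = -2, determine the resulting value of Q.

11

The intervention breaks the incoming arrows to U: U = W - 2V + 2P no longer applies, and U = -2.
W = -2 if V >= 2 else -1  [with V=1]  = -1
P = 2W + 2V + 4  [with W=-1, V=1]  = 4
S = 2P - 4  [with P=4]  = 4
T = -W + U - 4  [with W=-1, U=-2]  = -5
Q = S^2 + T  [with S=4, T=-5]  = 11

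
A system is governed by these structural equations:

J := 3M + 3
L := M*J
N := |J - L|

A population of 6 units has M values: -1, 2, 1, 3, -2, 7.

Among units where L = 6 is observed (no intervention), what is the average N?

4.5

E[N|L=6] averages over only the 2 units with L=6 (M = 1, -2): N = 0, 9, mean 4.5.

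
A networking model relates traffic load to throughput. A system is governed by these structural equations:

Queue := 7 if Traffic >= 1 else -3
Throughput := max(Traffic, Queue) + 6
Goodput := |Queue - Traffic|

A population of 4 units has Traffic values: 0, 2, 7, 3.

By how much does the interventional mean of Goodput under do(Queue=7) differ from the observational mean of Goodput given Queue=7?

1

Every unit gets Queue=7 under the intervention. Goodput values become 7, 5, 0, 4; E[Goodput|do(Queue=7)] = 4.
E[Goodput|Queue=7] averages over only the 3 units with Queue=7 (Traffic = 2, 7, 3): Goodput = 5, 0, 4, mean 3.
Difference = 4 − 3 = 1.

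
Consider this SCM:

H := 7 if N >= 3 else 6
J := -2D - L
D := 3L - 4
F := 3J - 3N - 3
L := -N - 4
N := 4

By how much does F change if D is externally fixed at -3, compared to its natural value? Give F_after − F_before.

The intervention breaks the incoming arrows to D: D := 3L - 4 no longer applies, and D = -3.
L = -N - 4  [with N=4]  = -8
J = -2D - L  [with D=-3, L=-8]  = 14
F = 3J - 3N - 3  [with J=14, N=4]  = 27
Without intervention: L = -N - 4  [with N=4]  = -8; D = 3L - 4  [with L=-8]  = -28; J = -2D - L  [with D=-28, L=-8]  = 64; F = 3J - 3N - 3  [with J=64, N=4]  = 177.
Change = 27 − 177 = -150.

-150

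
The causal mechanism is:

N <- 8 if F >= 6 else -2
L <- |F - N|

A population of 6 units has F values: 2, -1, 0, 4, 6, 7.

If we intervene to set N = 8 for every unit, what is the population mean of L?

Under do(N=8), N's equation is replaced by N=8 for every unit. Per-unit L: 6, 9, 8, 4, 2, 1. Mean = 5.

5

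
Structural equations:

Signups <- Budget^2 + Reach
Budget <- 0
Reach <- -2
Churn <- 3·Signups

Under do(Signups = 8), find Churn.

The intervention breaks the incoming arrows to Signups: Signups <- Budget^2 + Reach no longer applies, and Signups = 8.
Churn = 3·Signups  [with Signups=8]  = 24

24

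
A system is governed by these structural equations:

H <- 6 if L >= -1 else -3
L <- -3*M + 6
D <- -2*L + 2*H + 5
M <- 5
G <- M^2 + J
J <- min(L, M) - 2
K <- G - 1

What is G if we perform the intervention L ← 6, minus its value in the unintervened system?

Under do(L=6), the mechanism L <- -3*M + 6 is discarded; L is fixed at 6.
J = min(L, M) - 2  [with L=6, M=5]  = 3
G = M^2 + J  [with M=5, J=3]  = 28
Without intervention: L = -3*M + 6  [with M=5]  = -9; J = min(L, M) - 2  [with L=-9, M=5]  = -11; G = M^2 + J  [with M=5, J=-11]  = 14.
Change = 28 − 14 = 14.

14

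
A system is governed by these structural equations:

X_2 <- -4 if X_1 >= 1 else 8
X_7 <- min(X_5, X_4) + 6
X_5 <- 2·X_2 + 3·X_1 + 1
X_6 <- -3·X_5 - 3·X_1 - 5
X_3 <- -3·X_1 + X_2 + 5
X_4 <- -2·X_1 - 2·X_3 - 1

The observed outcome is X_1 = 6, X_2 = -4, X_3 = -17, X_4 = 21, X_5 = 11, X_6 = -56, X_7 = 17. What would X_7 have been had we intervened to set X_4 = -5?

1

The intervention breaks the incoming arrows to X_4: X_4 <- -2·X_1 - 2·X_3 - 1 no longer applies, and X_4 = -5.
X_2 = -4 if X_1 >= 1 else 8  [with X_1=6]  = -4
X_5 = 2·X_2 + 3·X_1 + 1  [with X_2=-4, X_1=6]  = 11
X_7 = min(X_5, X_4) + 6  [with X_5=11, X_4=-5]  = 1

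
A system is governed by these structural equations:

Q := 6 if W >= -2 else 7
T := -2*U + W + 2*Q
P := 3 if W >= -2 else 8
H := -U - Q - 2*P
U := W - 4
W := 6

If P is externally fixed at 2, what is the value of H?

The intervention breaks the incoming arrows to P: P := 3 if W >= -2 else 8 no longer applies, and P = 2.
Q = 6 if W >= -2 else 7  [with W=6]  = 6
U = W - 4  [with W=6]  = 2
H = -U - Q - 2*P  [with U=2, Q=6, P=2]  = -12

-12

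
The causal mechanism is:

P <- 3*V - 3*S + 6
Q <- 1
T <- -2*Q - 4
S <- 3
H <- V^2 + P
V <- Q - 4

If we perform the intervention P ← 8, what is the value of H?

17

The intervention breaks the incoming arrows to P: P <- 3*V - 3*S + 6 no longer applies, and P = 8.
V = Q - 4  [with Q=1]  = -3
H = V^2 + P  [with V=-3, P=8]  = 17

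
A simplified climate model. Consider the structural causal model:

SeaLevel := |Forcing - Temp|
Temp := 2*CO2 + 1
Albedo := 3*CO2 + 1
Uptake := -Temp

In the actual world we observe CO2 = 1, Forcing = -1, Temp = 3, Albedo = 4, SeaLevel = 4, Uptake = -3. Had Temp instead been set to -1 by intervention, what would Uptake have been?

1

The intervention breaks the incoming arrows to Temp: Temp := 2*CO2 + 1 no longer applies, and Temp = -1.
Uptake = -Temp  [with Temp=-1]  = 1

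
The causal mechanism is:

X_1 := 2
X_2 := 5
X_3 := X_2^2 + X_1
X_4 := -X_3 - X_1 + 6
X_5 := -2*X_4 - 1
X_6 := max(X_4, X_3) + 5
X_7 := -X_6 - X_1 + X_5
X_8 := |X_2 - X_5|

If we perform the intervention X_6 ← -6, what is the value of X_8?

Intervening sets X_6 = -6 and removes its equation (X_6 := max(X_4, X_3) + 5).
X_8 is not downstream of the intervention, so its value is determined by the original equations.
X_3 = X_2^2 + X_1  [with X_2=5, X_1=2]  = 27
X_4 = -X_3 - X_1 + 6  [with X_3=27, X_1=2]  = -23
X_5 = -2*X_4 - 1  [with X_4=-23]  = 45
X_8 = |X_2 - X_5|  [with X_2=5, X_5=45]  = 40

40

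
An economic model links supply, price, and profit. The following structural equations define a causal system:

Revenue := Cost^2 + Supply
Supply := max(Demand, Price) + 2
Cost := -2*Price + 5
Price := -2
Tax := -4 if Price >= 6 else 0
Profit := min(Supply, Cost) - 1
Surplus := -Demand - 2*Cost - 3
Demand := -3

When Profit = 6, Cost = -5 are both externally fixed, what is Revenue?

Under do(Profit = 6, Cost = -5), each intervened variable's structural equation is replaced by its fixed value.
Supply = max(Demand, Price) + 2  [with Demand=-3, Price=-2]  = 0
Revenue = Cost^2 + Supply  [with Cost=-5, Supply=0]  = 25

25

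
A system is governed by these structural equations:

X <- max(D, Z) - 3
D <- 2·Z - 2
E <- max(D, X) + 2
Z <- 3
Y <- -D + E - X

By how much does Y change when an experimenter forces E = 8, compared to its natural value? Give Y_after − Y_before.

Intervening sets E = 8 and removes its equation (E <- max(D, X) + 2).
D = 2·Z - 2  [with Z=3]  = 4
X = max(D, Z) - 3  [with D=4, Z=3]  = 1
Y = -D + E - X  [with D=4, E=8, X=1]  = 3
Without intervention: D = 2·Z - 2  [with Z=3]  = 4; X = max(D, Z) - 3  [with D=4, Z=3]  = 1; E = max(D, X) + 2  [with D=4, X=1]  = 6; Y = -D + E - X  [with D=4, E=6, X=1]  = 1.
Change = 3 − 1 = 2.

2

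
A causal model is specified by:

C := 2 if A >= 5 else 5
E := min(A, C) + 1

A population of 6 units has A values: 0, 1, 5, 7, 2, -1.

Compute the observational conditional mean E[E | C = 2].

E[E|C=2] averages over only the 2 units with C=2 (A = 5, 7): E = 3, 3, mean 3.

3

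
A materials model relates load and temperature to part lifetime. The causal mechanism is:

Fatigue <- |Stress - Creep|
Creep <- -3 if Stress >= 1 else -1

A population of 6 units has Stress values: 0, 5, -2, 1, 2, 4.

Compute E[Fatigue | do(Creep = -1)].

3

do(Creep=-1) breaks Creep's dependence on Stress. With Creep=-1 fixed, Fatigue across the units is 1, 6, 1, 2, 3, 5, mean 3.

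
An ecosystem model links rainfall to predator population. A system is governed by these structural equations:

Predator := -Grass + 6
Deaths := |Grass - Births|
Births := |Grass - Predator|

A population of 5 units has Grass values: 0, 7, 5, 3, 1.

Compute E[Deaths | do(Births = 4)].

2.4

The intervention sets Births=4 in all 5 units regardless of Grass. Recomputing Deaths per unit gives 4, 3, 1, 1, 3; average 2.4.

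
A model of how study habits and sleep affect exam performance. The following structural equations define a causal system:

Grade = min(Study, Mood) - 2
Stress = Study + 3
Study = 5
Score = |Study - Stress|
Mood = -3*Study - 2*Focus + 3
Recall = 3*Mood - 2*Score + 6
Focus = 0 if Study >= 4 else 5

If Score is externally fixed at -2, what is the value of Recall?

Under do(Score=-2), the mechanism Score = |Study - Stress| is discarded; Score is fixed at -2.
Focus = 0 if Study >= 4 else 5  [with Study=5]  = 0
Mood = -3*Study - 2*Focus + 3  [with Study=5, Focus=0]  = -12
Recall = 3*Mood - 2*Score + 6  [with Mood=-12, Score=-2]  = -26

-26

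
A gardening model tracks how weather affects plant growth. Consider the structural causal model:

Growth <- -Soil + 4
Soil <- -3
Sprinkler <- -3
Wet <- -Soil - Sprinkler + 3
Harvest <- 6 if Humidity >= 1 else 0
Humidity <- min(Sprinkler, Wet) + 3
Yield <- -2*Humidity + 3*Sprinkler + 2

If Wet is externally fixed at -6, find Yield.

The intervention breaks the incoming arrows to Wet: Wet <- -Soil - Sprinkler + 3 no longer applies, and Wet = -6.
Humidity = min(Sprinkler, Wet) + 3  [with Sprinkler=-3, Wet=-6]  = -3
Yield = -2*Humidity + 3*Sprinkler + 2  [with Humidity=-3, Sprinkler=-3]  = -1

-1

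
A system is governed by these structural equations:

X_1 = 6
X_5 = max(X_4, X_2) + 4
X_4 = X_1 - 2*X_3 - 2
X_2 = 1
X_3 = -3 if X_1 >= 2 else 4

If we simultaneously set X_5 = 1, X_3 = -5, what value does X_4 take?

Under do(X_5 = 1, X_3 = -5), each intervened variable's structural equation is replaced by its fixed value.
X_4 = X_1 - 2*X_3 - 2  [with X_1=6, X_3=-5]  = 14

14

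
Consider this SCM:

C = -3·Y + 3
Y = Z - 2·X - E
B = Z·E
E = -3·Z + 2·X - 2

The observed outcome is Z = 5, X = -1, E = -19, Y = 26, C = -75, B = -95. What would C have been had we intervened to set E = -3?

-27

do(E=-3) replaces the equation E = -3·Z + 2·X - 2 with the constant E = -3.
Y = Z - 2·X - E  [with Z=5, X=-1, E=-3]  = 10
C = -3·Y + 3  [with Y=10]  = -27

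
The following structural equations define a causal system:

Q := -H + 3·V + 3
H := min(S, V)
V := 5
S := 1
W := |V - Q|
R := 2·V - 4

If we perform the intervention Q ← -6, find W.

The intervention breaks the incoming arrows to Q: Q := -H + 3·V + 3 no longer applies, and Q = -6.
W = |V - Q|  [with V=5, Q=-6]  = 11

11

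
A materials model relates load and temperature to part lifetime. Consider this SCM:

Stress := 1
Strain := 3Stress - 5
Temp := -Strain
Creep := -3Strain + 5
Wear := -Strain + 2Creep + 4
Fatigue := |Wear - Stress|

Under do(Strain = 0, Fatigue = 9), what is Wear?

Setting Strain = 0, Fatigue = 9 by intervention discards those variables' equations.
Creep = -3Strain + 5  [with Strain=0]  = 5
Wear = -Strain + 2Creep + 4  [with Strain=0, Creep=5]  = 14

14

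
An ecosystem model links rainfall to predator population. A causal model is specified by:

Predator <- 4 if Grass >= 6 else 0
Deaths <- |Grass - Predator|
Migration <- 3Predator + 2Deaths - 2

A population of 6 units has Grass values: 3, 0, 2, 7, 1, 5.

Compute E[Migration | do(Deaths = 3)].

6

Under do(Deaths=3), Deaths's equation is replaced by Deaths=3 for every unit. Per-unit Migration: 4, 4, 4, 16, 4, 4. Mean = 6.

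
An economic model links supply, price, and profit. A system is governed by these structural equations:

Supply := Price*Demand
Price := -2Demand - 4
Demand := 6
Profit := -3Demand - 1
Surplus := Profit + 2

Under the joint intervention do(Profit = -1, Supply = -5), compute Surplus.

1

The joint intervention fixes Profit = -1, Supply = -5, removing each variable's own equation.
Surplus = Profit + 2  [with Profit=-1]  = 1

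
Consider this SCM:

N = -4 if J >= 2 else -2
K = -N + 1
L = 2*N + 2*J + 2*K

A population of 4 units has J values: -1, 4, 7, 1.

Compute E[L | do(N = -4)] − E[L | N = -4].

do(N=-4) breaks N's dependence on J. With N=-4 fixed, L across the units is 0, 10, 16, 4, mean 7.5.
Conditioning on N=-4 selects the 2 unit(s) with J ∈ {4, 7}. Their L values: 10, 16. Mean = 13.
Difference = 7.5 − 13 = -5.5.

-5.5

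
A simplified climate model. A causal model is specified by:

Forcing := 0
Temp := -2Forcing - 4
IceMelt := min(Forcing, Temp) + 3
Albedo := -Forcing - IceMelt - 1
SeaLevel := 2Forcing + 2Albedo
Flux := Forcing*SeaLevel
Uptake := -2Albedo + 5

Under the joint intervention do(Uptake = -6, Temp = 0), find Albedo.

Under do(Uptake = -6, Temp = 0), each intervened variable's structural equation is replaced by its fixed value.
IceMelt = min(Forcing, Temp) + 3  [with Forcing=0, Temp=0]  = 3
Albedo = -Forcing - IceMelt - 1  [with Forcing=0, IceMelt=3]  = -4

-4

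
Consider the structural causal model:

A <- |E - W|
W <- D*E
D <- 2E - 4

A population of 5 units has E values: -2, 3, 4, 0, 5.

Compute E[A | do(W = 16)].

14

Every unit gets W=16 under the intervention. A values become 18, 13, 12, 16, 11; E[A|do(W=16)] = 14.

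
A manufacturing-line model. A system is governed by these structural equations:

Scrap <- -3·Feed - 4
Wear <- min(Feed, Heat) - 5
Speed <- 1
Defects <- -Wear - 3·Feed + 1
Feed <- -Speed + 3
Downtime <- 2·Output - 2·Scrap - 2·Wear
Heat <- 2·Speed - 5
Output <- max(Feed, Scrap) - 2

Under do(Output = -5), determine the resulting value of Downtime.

do(Output=-5) replaces the equation Output <- max(Feed, Scrap) - 2 with the constant Output = -5.
Feed = -Speed + 3  [with Speed=1]  = 2
Heat = 2·Speed - 5  [with Speed=1]  = -3
Wear = min(Feed, Heat) - 5  [with Feed=2, Heat=-3]  = -8
Scrap = -3·Feed - 4  [with Feed=2]  = -10
Downtime = 2·Output - 2·Scrap - 2·Wear  [with Output=-5, Scrap=-10, Wear=-8]  = 26

26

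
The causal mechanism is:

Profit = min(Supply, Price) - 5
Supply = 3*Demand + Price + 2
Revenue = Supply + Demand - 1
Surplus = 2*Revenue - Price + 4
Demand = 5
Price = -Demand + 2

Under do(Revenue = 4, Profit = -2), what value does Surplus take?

15

The joint intervention fixes Revenue = 4, Profit = -2, removing each variable's own equation.
Price = -Demand + 2  [with Demand=5]  = -3
Surplus = 2*Revenue - Price + 4  [with Revenue=4, Price=-3]  = 15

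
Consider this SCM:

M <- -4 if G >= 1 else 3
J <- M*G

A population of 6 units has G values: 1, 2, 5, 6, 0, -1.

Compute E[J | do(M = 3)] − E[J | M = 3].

8

Under do(M=3), M's equation is replaced by M=3 for every unit. Per-unit J: 3, 6, 15, 18, 0, -3. Mean = 6.5.
Observing M=3 restricts to units where M's equation naturally yields 3: G ∈ {0, -1}. In that subpopulation J = 0, -3, mean -1.5.
Difference = 6.5 − (-1.5) = 8.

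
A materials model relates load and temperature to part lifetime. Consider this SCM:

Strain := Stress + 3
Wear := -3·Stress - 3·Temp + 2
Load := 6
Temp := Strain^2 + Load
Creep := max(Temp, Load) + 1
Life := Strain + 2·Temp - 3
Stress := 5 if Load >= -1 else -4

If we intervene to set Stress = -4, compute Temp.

7

Under do(Stress=-4), the mechanism Stress := 5 if Load >= -1 else -4 is discarded; Stress is fixed at -4.
Strain = Stress + 3  [with Stress=-4]  = -1
Temp = Strain^2 + Load  [with Strain=-1, Load=6]  = 7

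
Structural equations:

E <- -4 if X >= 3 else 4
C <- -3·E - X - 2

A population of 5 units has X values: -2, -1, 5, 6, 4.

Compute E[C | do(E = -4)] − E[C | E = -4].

2.6

Every unit gets E=-4 under the intervention. C values become 12, 11, 5, 4, 6; E[C|do(E=-4)] = 7.6.
Conditioning on E=-4 selects the 3 unit(s) with X ∈ {5, 6, 4}. Their C values: 5, 4, 6. Mean = 5.
Difference = 7.6 − 5 = 2.6.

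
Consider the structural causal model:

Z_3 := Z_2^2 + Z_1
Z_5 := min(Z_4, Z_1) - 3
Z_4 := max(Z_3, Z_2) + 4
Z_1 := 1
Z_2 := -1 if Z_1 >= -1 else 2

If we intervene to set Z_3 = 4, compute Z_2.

-1

Under do(Z_3=4), the mechanism Z_3 := Z_2^2 + Z_1 is discarded; Z_3 is fixed at 4.
Since Z_2 is not a descendant of the intervened variable, it is unaffected.
Z_2 = -1 if Z_1 >= -1 else 2  [with Z_1=1]  = -1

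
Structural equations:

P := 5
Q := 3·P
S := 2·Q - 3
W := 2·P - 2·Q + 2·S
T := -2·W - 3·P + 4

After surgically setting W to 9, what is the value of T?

-29

Intervening sets W = 9 and removes its equation (W := 2·P - 2·Q + 2·S).
T = -2·W - 3·P + 4  [with W=9, P=5]  = -29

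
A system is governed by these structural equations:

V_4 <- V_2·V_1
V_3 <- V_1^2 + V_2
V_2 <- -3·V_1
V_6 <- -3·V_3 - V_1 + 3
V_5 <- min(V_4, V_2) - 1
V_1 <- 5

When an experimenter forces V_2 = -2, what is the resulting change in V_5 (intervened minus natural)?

do(V_2=-2) replaces the equation V_2 <- -3·V_1 with the constant V_2 = -2.
V_4 = V_2·V_1  [with V_2=-2, V_1=5]  = -10
V_5 = min(V_4, V_2) - 1  [with V_4=-10, V_2=-2]  = -11
Without intervention: V_2 = -3·V_1  [with V_1=5]  = -15; V_4 = V_2·V_1  [with V_2=-15, V_1=5]  = -75; V_5 = min(V_4, V_2) - 1  [with V_4=-75, V_2=-15]  = -76.
Change = -11 − (-76) = 65.

65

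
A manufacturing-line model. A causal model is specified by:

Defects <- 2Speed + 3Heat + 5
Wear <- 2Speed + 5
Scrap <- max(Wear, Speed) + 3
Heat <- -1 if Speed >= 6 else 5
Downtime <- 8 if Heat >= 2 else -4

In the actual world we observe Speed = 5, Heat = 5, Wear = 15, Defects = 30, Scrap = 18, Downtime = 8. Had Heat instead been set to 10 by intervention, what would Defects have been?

Under do(Heat=10), the mechanism Heat <- -1 if Speed >= 6 else 5 is discarded; Heat is fixed at 10.
Defects = 2Speed + 3Heat + 5  [with Speed=5, Heat=10]  = 45

45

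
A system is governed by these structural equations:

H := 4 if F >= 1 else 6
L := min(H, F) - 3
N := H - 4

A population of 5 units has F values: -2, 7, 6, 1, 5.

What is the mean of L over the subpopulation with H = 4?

0.25

E[L|H=4] averages over only the 4 units with H=4 (F = 7, 6, 1, 5): L = 1, 1, -2, 1, mean 0.25.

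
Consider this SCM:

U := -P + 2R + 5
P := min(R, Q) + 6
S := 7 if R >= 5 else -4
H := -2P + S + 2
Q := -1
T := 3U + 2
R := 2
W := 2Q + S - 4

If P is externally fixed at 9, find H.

The intervention breaks the incoming arrows to P: P := min(R, Q) + 6 no longer applies, and P = 9.
S = 7 if R >= 5 else -4  [with R=2]  = -4
H = -2P + S + 2  [with P=9, S=-4]  = -20

-20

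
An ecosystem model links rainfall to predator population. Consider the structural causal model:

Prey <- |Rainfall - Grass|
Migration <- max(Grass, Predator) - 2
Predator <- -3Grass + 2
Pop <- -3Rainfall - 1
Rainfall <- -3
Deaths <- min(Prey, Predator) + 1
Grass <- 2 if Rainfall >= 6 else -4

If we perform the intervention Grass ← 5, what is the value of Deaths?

do(Grass=5) replaces the equation Grass <- 2 if Rainfall >= 6 else -4 with the constant Grass = 5.
Prey = |Rainfall - Grass|  [with Rainfall=-3, Grass=5]  = 8
Predator = -3Grass + 2  [with Grass=5]  = -13
Deaths = min(Prey, Predator) + 1  [with Prey=8, Predator=-13]  = -12

-12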